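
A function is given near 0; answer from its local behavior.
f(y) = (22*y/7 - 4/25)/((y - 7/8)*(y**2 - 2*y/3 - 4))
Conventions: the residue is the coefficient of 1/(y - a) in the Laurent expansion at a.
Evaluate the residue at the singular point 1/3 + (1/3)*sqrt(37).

The residue is 6216/18325 + (675432/4746175)*sqrt(37).

The factor y**2 - 2*y/3 - 4 splits as (y - a)(y - a') with a = 1/3 + (1/3)*sqrt(37), a' = 1/3 - (1/3)*sqrt(37). At the order-1 pole a set g(y) = (y - a)*f(y) = [(22*y/7 - 4/25)/(y - 7/8)] / (y - a').
Simple pole: residue = g(a) at a = 1/3 + (1/3)*sqrt(37), which is 6216/18325 + (675432/4746175)*sqrt(37).


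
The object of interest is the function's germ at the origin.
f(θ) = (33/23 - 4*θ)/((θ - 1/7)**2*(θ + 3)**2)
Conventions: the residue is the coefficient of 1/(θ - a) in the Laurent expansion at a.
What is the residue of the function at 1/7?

At the order-2 pole 1/7 set g(θ) = (θ - (1/7))^2*f(θ) = (33/23 - 4*θ)/(θ + 3)**2.
Order-2 pole: residue = g'(a); g'(1/7) = -56399/122452, so the residue is -56399/122452.

The residue is -56399/122452.


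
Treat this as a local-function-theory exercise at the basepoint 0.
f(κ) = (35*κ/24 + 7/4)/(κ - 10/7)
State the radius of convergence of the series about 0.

The radius of convergence is 10/7.

Denominator factor (κ - 10/7): pole of order 1 at 10/7, modulus 10/7.
The radius of convergence is the smallest modulus among the singular points: 10/7.


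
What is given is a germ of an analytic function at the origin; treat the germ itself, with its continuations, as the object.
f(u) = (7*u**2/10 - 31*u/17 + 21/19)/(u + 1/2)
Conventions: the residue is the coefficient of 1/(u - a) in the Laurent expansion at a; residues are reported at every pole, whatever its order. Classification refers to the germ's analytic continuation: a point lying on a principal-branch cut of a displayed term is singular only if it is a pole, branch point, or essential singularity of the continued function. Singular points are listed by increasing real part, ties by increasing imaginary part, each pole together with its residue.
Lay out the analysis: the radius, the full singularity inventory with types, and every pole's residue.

Radius of convergence at 0: 1/2.
At -1/2: a pole of order 1; residue 28321/12920.

Denominator factor (u + 1/2): pole of order 1 at -1/2, modulus 1/2.
The radius of convergence is the smallest modulus among the singular points: 1/2.
At the order-1 pole -1/2 set g(u) = (u - (-1/2))*f(u) = 7*u**2/10 - 31*u/17 + 21/19.
Simple pole: residue = g(a) at a = -1/2, which is 28321/12920.


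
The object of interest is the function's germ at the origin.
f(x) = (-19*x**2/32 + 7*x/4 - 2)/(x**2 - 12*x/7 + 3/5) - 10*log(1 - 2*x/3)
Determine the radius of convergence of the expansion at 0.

Denominator factor (x**2 - 12*x/7 + 3/5): discriminant 132/245, real irrational roots 6/7 + (1/35)*sqrt(165) and 6/7 - (1/35)*sqrt(165); poles of order 1, moduli 6/7 + (1/35)*sqrt(165) and 6/7 - (1/35)*sqrt(165).
Branch term (-10)*log(1 - x/(3/2)): its argument vanishes at x = 3/2, a logarithmic branch point, modulus 3/2.
The radius of convergence is the smallest modulus among the singular points: 6/7 - (1/35)*sqrt(165).

The radius of convergence is 6/7 - (1/35)*sqrt(165).


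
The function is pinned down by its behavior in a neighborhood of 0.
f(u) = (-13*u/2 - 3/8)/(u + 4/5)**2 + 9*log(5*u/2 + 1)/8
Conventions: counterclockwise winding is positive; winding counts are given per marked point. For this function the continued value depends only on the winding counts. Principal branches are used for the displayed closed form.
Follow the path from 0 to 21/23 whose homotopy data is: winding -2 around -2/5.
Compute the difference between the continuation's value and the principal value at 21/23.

Continued minus principal equals -(9/2)*pi*i.

The rational part is single-valued and drops out of the difference; each branch term changes only by its own monodromy.
(9/8)*log(1 - u/(-2/5)): each positive loop around -2/5 adds 2*pi*i to the log, so winding -2 contributes (9/8)*(-2)*2*pi*i = -(9/2)*pi*i.
Summing the contributions at u = 21/23 gives -(9/2)*pi*i.


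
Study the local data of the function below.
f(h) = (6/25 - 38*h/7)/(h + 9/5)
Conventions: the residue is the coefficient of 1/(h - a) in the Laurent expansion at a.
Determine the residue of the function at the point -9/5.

The residue is 1752/175.

At the order-1 pole -9/5 set g(h) = (h - (-9/5))*f(h) = 6/25 - 38*h/7.
Simple pole: residue = g(a) at a = -9/5, which is 1752/175.


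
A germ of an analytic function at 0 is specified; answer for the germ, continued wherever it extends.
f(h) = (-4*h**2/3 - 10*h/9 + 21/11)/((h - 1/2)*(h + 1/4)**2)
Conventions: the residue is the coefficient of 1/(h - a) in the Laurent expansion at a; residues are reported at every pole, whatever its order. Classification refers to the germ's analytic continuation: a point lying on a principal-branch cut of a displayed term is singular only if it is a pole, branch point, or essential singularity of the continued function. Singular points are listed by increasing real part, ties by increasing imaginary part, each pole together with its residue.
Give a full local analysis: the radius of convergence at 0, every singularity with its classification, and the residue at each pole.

Denominator factor (h - 1/2): pole of order 1 at 1/2, modulus 1/2.
Denominator factor (h + 1/4)^2: pole of order 2 at -1/4, modulus 1/4.
The radius of convergence is the smallest modulus among the singular points: 1/4.
At the order-2 pole -1/4 set g(h) = (h - (-1/4))^2*f(h) = (-4*h**2/3 - 10*h/9 + 21/11)/(h - 1/2).
Order-2 pole: residue = g'(a); g'(-1/4) = -2804/891, so the residue is -2804/891.
At the order-1 pole 1/2 set g(h) = (h - (1/2))*f(h) = (-4*h**2/3 - 10*h/9 + 21/11)/(h + 1/4)**2.
Simple pole: residue = g(a) at a = 1/2, which is 1616/891.
List the singular points by increasing real part (a conjugate pair: the negative imaginary part first).

Radius of convergence at 0: 1/4.
At -1/4: a pole of order 2; residue -2804/891.
At 1/2: a pole of order 1; residue 1616/891.


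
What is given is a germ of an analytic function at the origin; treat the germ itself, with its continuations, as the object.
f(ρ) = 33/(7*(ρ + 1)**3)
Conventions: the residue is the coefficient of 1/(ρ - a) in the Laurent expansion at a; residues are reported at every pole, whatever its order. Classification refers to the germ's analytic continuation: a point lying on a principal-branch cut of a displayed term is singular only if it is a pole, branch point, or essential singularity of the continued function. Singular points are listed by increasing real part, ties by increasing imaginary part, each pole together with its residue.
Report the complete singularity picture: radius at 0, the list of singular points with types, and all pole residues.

Denominator factor (ρ + 1)^3: pole of order 3 at -1, modulus 1.
The radius of convergence is the smallest modulus among the singular points: 1.
At the order-3 pole -1 set g(ρ) = (ρ - (-1))^3*f(ρ) = 33/7.
Order-3 pole: residue = g''(a)/2; g''(-1) = 0, so the residue is 0.

Radius of convergence at 0: 1.
At -1: a pole of order 3; residue 0.


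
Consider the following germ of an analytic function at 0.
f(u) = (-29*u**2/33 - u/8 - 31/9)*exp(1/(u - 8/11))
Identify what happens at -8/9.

The point is a regular point.

There is no denominator, hence no pole anywhere.
The essential point of exp(1/(u - (8/11))) is 8/11, not -8/9.
So the germ continues analytically to -8/9.


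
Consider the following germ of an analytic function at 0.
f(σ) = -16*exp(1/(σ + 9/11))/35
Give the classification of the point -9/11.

The point is an essential singularity.

The exponent 1/(σ - (-9/11)) has a pole at -9/11, so exp(1/(σ - (-9/11))) takes every nonzero value near it: an essential singularity (not a pole of any order).


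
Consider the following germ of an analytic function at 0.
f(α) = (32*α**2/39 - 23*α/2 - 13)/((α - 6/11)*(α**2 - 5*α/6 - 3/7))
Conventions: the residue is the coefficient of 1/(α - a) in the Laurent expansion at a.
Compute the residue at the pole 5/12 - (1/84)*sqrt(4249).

The factor α**2 - 5*α/6 - 3/7 splits as (α - a)(α - a') with a = 5/12 - (1/84)*sqrt(4249), a' = 5/12 + (1/84)*sqrt(4249). At the order-1 pole a set g(α) = (α - a)*f(α) = [(32*α**2/39 - 23*α/2 - 13)/(α - 6/11)] / (α - a').
Simple pole: residue = g(a) at a = 5/12 - (1/84)*sqrt(4249), which is -153175/9672 + (864413/5870904)*sqrt(4249).

The residue is -153175/9672 + (864413/5870904)*sqrt(4249).


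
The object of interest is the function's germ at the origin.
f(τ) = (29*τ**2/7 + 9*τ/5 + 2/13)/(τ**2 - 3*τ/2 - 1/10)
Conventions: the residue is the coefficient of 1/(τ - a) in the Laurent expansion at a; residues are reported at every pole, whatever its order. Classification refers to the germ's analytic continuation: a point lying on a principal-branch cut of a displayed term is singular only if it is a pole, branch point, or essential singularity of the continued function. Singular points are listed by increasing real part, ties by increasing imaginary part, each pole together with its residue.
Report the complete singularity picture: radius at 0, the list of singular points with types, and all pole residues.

Radius of convergence at 0: -3/4 + (1/20)*sqrt(265).
At 3/4 - (1/20)*sqrt(265): a pole of order 1; residue 561/140 - (3421/13780)*sqrt(265).
At 3/4 + (1/20)*sqrt(265): a pole of order 1; residue 561/140 + (3421/13780)*sqrt(265).

Denominator factor (τ**2 - 3*τ/2 - 1/10): discriminant 53/20, real irrational roots 3/4 + (1/20)*sqrt(265) and 3/4 - (1/20)*sqrt(265); poles of order 1, moduli 3/4 + (1/20)*sqrt(265) and -3/4 + (1/20)*sqrt(265).
The radius of convergence is the smallest modulus among the singular points: -3/4 + (1/20)*sqrt(265).
The factor τ**2 - 3*τ/2 - 1/10 splits as (τ - a)(τ - a') with a = 3/4 - (1/20)*sqrt(265), a' = 3/4 + (1/20)*sqrt(265). At the order-1 pole a set g(τ) = (τ - a)*f(τ) = [29*τ**2/7 + 9*τ/5 + 2/13] / (τ - a').
Simple pole: residue = g(a) at a = 3/4 - (1/20)*sqrt(265), which is 561/140 - (3421/13780)*sqrt(265).
The factor τ**2 - 3*τ/2 - 1/10 splits as (τ - a)(τ - a') with a = 3/4 + (1/20)*sqrt(265), a' = 3/4 - (1/20)*sqrt(265). At the order-1 pole a set g(τ) = (τ - a)*f(τ) = [29*τ**2/7 + 9*τ/5 + 2/13] / (τ - a').
Simple pole: residue = g(a) at a = 3/4 + (1/20)*sqrt(265), which is 561/140 + (3421/13780)*sqrt(265).
List the singular points by increasing real part (a conjugate pair: the negative imaginary part first).


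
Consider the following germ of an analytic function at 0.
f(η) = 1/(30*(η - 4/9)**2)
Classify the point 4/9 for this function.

The point is a pole of order 2.

The denominator factor η - 4/9 vanishes at 4/9 and appears to the power 2; the numerator there equals 1/30, nonzero, and no other factor vanishes.
Hence a pole whose order is the multiplicity, 2.


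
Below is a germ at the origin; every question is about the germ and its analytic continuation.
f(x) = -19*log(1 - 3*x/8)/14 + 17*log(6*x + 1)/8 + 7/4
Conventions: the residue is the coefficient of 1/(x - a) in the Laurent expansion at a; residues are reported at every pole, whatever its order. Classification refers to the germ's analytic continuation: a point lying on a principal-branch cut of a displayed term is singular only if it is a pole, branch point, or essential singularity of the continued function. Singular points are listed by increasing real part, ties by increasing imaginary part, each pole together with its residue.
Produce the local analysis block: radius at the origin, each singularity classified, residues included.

Branch term (-19/14)*log(1 - x/(8/3)): its argument vanishes at x = 8/3, a logarithmic branch point, modulus 8/3.
Branch term (17/8)*log(1 - x/(-1/6)): its argument vanishes at x = -1/6, a logarithmic branch point, modulus 1/6.
The radius of convergence is the smallest modulus among the singular points: 1/6.
List the singular points by increasing real part (a conjugate pair: the negative imaginary part first).

Radius of convergence at 0: 1/6.
At -1/6: a logarithmic branch point.
At 8/3: a logarithmic branch point.


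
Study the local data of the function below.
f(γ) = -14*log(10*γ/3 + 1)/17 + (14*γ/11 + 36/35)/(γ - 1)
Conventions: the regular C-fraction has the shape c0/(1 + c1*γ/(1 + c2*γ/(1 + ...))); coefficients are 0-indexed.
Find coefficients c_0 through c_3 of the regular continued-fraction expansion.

Taylor coefficients (expand at 0): a_0 = -36/35, a_1 = -99086/19635, a_2 = 133942/58905, a_3 = -6610022/530145.
c0 = a_0 = -36/35. Peel one level at a time: if S = 1 + c*γ/S' with S'(0) = 1, then c is the γ-coefficient of S and S' = c*γ/(S - 1).
S_1 = c0/f = 1 + (-49543/10098)*γ + (2679933235/101969604)*γ^2 + ...; c1 = -49543/10098.
S_2 = c1*γ/(S_1 - 1) = 1 + (2679933235/500285214)*γ + (-150284815450/66271738923)*γ^2 + ...; c2 = 2679933235/500285214.
S_3 = c2*γ/(S_2 - 1) = 1 + (229414371340/541926254129)*γ + ...; c3 = 229414371340/541926254129.

The regular C-fraction coefficients are [-36/35, -49543/10098, 2679933235/500285214, 229414371340/541926254129].


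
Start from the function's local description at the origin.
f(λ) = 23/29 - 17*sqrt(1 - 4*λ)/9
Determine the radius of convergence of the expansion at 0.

The radius of convergence is 1/4.

Branch term (-17/9)*sqrt(1 - λ/(1/4)): its argument vanishes at λ = 1/4, a square-root branch point, modulus 1/4.
The radius of convergence is the smallest modulus among the singular points: 1/4.


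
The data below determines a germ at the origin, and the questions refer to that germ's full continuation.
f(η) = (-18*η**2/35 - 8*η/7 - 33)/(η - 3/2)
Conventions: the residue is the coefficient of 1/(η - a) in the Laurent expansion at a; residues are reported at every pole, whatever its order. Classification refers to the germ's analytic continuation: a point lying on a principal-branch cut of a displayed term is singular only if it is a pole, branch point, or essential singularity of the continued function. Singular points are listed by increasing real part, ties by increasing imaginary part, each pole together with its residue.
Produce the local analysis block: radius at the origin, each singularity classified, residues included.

Denominator factor (η - 3/2): pole of order 1 at 3/2, modulus 3/2.
The radius of convergence is the smallest modulus among the singular points: 3/2.
At the order-1 pole 3/2 set g(η) = (η - (3/2))*f(η) = -18*η**2/35 - 8*η/7 - 33.
Simple pole: residue = g(a) at a = 3/2, which is -2511/70.

Radius of convergence at 0: 3/2.
At 3/2: a pole of order 1; residue -2511/70.


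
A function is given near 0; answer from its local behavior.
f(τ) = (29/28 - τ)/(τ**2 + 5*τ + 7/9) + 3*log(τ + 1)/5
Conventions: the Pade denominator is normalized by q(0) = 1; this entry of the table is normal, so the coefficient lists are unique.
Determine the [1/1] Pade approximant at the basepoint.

Taylor coefficients needed (expand at 0): a_0 = 261/196, a_1 = -63429/6860, a_2 = 735726/12005.
Write the denominator as Q(τ) = 1 + q1*τ. Requiring Q*f - P = O(τ^3) with deg P <= 1 kills the coefficients of τ^2..τ^2 in Q*f:
  τ^2: a_2 + q1*a_1 = 0, i.e. 735726/12005 + (-63429/6860)*q1 = 0.
Solving this linear system: q1 = 980968/148001.
The numerator is Q*f truncated at degree 1: P0 = a_0 = 261/196; P1 = a_1 + q1*a_0 = -8702301/20720140.

The Pade approximant has numerator coefficients [261/196, -8702301/20720140]; denominator coefficients [1, 980968/148001].


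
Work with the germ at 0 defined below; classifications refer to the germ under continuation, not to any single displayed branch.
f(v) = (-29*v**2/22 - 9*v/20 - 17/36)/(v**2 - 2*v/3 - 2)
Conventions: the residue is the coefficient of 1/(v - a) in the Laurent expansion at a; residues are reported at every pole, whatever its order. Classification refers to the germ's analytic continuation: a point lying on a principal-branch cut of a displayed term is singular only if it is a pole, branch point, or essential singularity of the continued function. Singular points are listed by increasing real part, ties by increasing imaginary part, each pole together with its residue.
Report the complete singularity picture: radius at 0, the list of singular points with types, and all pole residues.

Radius of convergence at 0: -1/3 + (1/3)*sqrt(19).
At 1/3 - (1/3)*sqrt(19): a pole of order 1; residue -877/1320 + (293/1045)*sqrt(19).
At 1/3 + (1/3)*sqrt(19): a pole of order 1; residue -877/1320 - (293/1045)*sqrt(19).

Denominator factor (v**2 - 2*v/3 - 2): discriminant 76/9, real irrational roots 1/3 + (1/3)*sqrt(19) and 1/3 - (1/3)*sqrt(19); poles of order 1, moduli 1/3 + (1/3)*sqrt(19) and -1/3 + (1/3)*sqrt(19).
The radius of convergence is the smallest modulus among the singular points: -1/3 + (1/3)*sqrt(19).
The factor v**2 - 2*v/3 - 2 splits as (v - a)(v - a') with a = 1/3 - (1/3)*sqrt(19), a' = 1/3 + (1/3)*sqrt(19). At the order-1 pole a set g(v) = (v - a)*f(v) = [-29*v**2/22 - 9*v/20 - 17/36] / (v - a').
Simple pole: residue = g(a) at a = 1/3 - (1/3)*sqrt(19), which is -877/1320 + (293/1045)*sqrt(19).
The factor v**2 - 2*v/3 - 2 splits as (v - a)(v - a') with a = 1/3 + (1/3)*sqrt(19), a' = 1/3 - (1/3)*sqrt(19). At the order-1 pole a set g(v) = (v - a)*f(v) = [-29*v**2/22 - 9*v/20 - 17/36] / (v - a').
Simple pole: residue = g(a) at a = 1/3 + (1/3)*sqrt(19), which is -877/1320 - (293/1045)*sqrt(19).
List the singular points by increasing real part (a conjugate pair: the negative imaginary part first).


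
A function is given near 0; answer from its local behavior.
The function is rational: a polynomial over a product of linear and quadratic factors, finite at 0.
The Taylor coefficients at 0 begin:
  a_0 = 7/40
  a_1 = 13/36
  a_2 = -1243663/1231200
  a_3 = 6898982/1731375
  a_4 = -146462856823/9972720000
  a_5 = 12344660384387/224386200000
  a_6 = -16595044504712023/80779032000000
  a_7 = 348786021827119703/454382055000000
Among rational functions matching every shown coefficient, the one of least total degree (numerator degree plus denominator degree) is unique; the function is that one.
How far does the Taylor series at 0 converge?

The radius of convergence is -6/11 + (4/11)*sqrt(5).

No rational of total degree below 6 reproduces all 8 coefficients; solving the [2/4] Pade equations on them gives f(φ) = (39*φ**2/38 - 33*φ/10 - 7/11)/((φ**2 - 12*φ/11 - 4/11)*(φ**2 + 11*φ/9 + 10)), whose expansion matches every shown term.
Denominator factor (φ**2 - 12*φ/11 - 4/11): discriminant 320/121, real irrational roots 6/11 + (4/11)*sqrt(5) and 6/11 - (4/11)*sqrt(5); poles of order 1, moduli 6/11 + (4/11)*sqrt(5) and -6/11 + (4/11)*sqrt(5).
Denominator factor (φ**2 + 11*φ/9 + 10): discriminant -3119/81, complex-conjugate roots (-11/18) + ((1/18)*sqrt(3119))*i and (-11/18) - ((1/18)*sqrt(3119))*i; poles of order 1, moduli sqrt(10) and sqrt(10).
The radius of convergence is the smallest modulus among the singular points: -6/11 + (4/11)*sqrt(5).


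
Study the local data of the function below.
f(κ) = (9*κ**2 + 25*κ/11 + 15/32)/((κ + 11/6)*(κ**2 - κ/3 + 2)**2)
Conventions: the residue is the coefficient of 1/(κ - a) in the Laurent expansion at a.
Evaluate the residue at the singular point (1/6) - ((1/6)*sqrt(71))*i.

The residue is (-68823/184900) + ((111881763/5126444950)*sqrt(71))*i.


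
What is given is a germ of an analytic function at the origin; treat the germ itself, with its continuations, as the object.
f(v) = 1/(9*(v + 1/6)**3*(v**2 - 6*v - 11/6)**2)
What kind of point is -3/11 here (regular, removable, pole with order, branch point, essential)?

Denominator factors: v + 1/6 = -7/66 at v = -3/11; v**2 - 6*v - 11/6 = -89/726 at v = -3/11 — none vanishes.
So the germ continues analytically to -3/11.

The point is a regular point.


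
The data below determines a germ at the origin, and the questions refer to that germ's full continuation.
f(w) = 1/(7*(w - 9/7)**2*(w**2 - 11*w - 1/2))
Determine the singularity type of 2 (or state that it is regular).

Denominator factors: w - 9/7 = 5/7 at w = 2; w**2 - 11*w - 1/2 = -37/2 at w = 2 — none vanishes.
So the germ continues analytically to 2.

The point is a regular point.


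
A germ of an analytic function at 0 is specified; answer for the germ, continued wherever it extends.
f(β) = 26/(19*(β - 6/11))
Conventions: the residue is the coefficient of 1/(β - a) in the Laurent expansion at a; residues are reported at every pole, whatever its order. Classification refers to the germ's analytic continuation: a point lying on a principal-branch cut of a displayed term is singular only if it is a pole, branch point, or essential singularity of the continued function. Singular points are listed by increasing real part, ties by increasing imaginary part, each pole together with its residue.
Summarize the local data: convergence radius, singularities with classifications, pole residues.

Denominator factor (β - 6/11): pole of order 1 at 6/11, modulus 6/11.
The radius of convergence is the smallest modulus among the singular points: 6/11.
At the order-1 pole 6/11 set g(β) = (β - (6/11))*f(β) = 26/19.
Simple pole: residue = g(a) at a = 6/11, which is 26/19.

Radius of convergence at 0: 6/11.
At 6/11: a pole of order 1; residue 26/19.


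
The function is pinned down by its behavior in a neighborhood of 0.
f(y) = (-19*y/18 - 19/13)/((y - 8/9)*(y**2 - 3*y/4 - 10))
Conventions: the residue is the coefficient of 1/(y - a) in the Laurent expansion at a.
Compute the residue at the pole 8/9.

The residue is 2527/10400.

At the order-1 pole 8/9 set g(y) = (y - (8/9))*f(y) = (-19*y/18 - 19/13)/(y**2 - 3*y/4 - 10).
Simple pole: residue = g(a) at a = 8/9, which is 2527/10400.


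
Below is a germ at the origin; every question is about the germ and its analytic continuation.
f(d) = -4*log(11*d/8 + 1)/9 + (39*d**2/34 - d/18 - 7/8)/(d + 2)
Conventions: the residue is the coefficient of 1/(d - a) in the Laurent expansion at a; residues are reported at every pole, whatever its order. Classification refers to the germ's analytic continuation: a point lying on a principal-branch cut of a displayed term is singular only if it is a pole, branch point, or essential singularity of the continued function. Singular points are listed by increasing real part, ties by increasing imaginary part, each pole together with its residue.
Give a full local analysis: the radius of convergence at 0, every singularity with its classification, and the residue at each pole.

Radius of convergence at 0: 8/11.
At -2: a pole of order 1; residue 4681/1224.
At -8/11: a logarithmic branch point.

Denominator factor (d + 2): pole of order 1 at -2, modulus 2.
Branch term (-4/9)*log(1 - d/(-8/11)): its argument vanishes at d = -8/11, a logarithmic branch point, modulus 8/11.
The radius of convergence is the smallest modulus among the singular points: 8/11.
The branch term is analytic at -2 and contributes nothing to the residue; only the rational part matters.
At the order-1 pole -2 set g(d) = (d - (-2))*(rational part) = 39*d**2/34 - d/18 - 7/8.
Simple pole: residue = g(a) at a = -2, which is 4681/1224.
List the singular points by increasing real part (a conjugate pair: the negative imaginary part first).


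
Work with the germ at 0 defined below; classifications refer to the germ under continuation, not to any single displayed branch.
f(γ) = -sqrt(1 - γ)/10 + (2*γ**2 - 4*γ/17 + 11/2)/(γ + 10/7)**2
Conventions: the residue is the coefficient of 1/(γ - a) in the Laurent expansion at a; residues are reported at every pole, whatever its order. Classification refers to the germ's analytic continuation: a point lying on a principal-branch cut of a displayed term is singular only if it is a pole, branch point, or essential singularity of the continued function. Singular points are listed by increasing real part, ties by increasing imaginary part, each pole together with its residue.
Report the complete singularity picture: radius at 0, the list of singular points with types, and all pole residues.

Denominator factor (γ + 10/7)^2: pole of order 2 at -10/7, modulus 10/7.
Branch term (-1/10)*sqrt(1 - γ/(1)): its argument vanishes at γ = 1, a square-root branch point, modulus 1.
The radius of convergence is the smallest modulus among the singular points: 1.
The branch term is analytic at -10/7 and contributes nothing to the residue; only the rational part matters.
At the order-2 pole -10/7 set g(γ) = (γ - (-10/7))^2*(rational part) = 2*γ**2 - 4*γ/17 + 11/2.
Order-2 pole: residue = g'(a); g'(-10/7) = -708/119, so the residue is -708/119.
List the singular points by increasing real part (a conjugate pair: the negative imaginary part first).

Radius of convergence at 0: 1.
At -10/7: a pole of order 2; residue -708/119.
At 1: an algebraic (square-root) branch point.


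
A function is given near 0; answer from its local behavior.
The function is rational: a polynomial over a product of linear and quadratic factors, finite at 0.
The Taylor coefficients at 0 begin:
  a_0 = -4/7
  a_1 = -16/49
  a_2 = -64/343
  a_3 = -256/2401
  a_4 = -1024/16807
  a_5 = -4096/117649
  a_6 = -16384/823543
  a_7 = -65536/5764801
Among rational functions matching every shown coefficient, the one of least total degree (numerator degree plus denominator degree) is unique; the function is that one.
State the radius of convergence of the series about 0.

The radius of convergence is 7/4.

No rational of total degree below 1 reproduces all 8 coefficients; solving the [0/1] Pade equations on them gives f(j) = 1/(j - 7/4), whose expansion matches every shown term.
Denominator factor (j - 7/4): pole of order 1 at 7/4, modulus 7/4.
The radius of convergence is the smallest modulus among the singular points: 7/4.


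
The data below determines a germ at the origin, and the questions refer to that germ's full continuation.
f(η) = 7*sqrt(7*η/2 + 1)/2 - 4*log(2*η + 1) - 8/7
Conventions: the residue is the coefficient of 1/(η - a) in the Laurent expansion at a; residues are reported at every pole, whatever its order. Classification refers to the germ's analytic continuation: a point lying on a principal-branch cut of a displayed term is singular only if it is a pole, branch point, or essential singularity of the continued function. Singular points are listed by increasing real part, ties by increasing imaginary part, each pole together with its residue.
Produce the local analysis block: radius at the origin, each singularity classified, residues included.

Radius of convergence at 0: 2/7.
At -1/2: a logarithmic branch point.
At -2/7: an algebraic (square-root) branch point.

Branch term (7/2)*sqrt(1 - η/(-2/7)): its argument vanishes at η = -2/7, a square-root branch point, modulus 2/7.
Branch term (-4)*log(1 - η/(-1/2)): its argument vanishes at η = -1/2, a logarithmic branch point, modulus 1/2.
The radius of convergence is the smallest modulus among the singular points: 2/7.
List the singular points by increasing real part (a conjugate pair: the negative imaginary part first).


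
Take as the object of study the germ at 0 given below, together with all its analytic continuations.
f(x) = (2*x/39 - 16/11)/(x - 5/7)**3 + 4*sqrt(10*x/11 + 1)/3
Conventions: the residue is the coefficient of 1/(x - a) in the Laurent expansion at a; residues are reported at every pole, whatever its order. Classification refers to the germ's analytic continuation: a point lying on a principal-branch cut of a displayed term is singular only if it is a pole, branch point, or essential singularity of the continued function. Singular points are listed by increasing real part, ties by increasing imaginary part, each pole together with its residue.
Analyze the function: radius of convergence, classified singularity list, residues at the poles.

Radius of convergence at 0: 5/7.
At -11/10: an algebraic (square-root) branch point.
At 5/7: a pole of order 3; residue 0.

Denominator factor (x - 5/7)^3: pole of order 3 at 5/7, modulus 5/7.
Branch term (4/3)*sqrt(1 - x/(-11/10)): its argument vanishes at x = -11/10, a square-root branch point, modulus 11/10.
The radius of convergence is the smallest modulus among the singular points: 5/7.
The branch term is analytic at 5/7 and contributes nothing to the residue; only the rational part matters.
At the order-3 pole 5/7 set g(x) = (x - (5/7))^3*(rational part) = 2*x/39 - 16/11.
Order-3 pole: residue = g''(a)/2; g''(5/7) = 0, so the residue is 0.
List the singular points by increasing real part (a conjugate pair: the negative imaginary part first).


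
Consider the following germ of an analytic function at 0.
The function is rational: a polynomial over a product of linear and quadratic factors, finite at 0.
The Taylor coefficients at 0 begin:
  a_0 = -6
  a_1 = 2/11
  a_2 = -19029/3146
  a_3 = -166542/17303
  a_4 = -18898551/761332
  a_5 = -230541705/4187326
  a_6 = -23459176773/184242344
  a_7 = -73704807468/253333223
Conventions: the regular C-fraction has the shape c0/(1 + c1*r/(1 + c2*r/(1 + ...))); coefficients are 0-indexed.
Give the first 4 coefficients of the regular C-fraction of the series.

The regular C-fraction coefficients are [-6, 1/33, 5185/156, -9407187/269620].

Taylor coefficients (read off): a_0 = -6, a_1 = 2/11, a_2 = -19029/3146, a_3 = -166542/17303.
c0 = a_0 = -6. Peel one level at a time: if S = 1 + c*r/S' with S'(0) = 1, then c is the r-coefficient of S and S' = c*r/(S - 1).
S_1 = c0/f = 1 + (1/33)*r + (-5185/5148)*r^2 + ...; c1 = 1/33.
S_2 = c1*r/(S_1 - 1) = 1 + (5185/156)*r + (3135729/2704)*r^2 + ...; c2 = 5185/156.
S_3 = c2*r/(S_2 - 1) = 1 + (-9407187/269620)*r + ...; c3 = -9407187/269620.


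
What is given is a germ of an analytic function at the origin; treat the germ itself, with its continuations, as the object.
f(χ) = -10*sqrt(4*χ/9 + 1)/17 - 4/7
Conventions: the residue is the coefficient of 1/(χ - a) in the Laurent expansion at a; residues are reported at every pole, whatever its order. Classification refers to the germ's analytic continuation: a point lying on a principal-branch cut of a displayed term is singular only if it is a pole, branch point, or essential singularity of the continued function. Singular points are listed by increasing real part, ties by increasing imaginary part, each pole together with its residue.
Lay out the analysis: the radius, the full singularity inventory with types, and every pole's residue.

Radius of convergence at 0: 9/4.
At -9/4: an algebraic (square-root) branch point.

Branch term (-10/17)*sqrt(1 - χ/(-9/4)): its argument vanishes at χ = -9/4, a square-root branch point, modulus 9/4.
The radius of convergence is the smallest modulus among the singular points: 9/4.


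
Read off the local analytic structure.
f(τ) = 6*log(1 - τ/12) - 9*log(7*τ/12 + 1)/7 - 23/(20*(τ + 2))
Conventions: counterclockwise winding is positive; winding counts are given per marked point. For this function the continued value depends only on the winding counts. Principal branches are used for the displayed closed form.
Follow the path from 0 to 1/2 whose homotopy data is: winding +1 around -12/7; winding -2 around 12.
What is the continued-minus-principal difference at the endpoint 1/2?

The rational part is single-valued and drops out of the difference; each branch term changes only by its own monodromy.
(6)*log(1 - τ/(12)): each positive loop around 12 adds 2*pi*i to the log, so winding -2 contributes (6)*(-2)*2*pi*i = -(24)*pi*i.
(-9/7)*log(1 - τ/(-12/7)): each positive loop around -12/7 adds 2*pi*i to the log, so winding +1 contributes (-9/7)*(1)*2*pi*i = -(18/7)*pi*i.
Summing the contributions at τ = 1/2 gives -(186/7)*pi*i.

Continued minus principal equals -(186/7)*pi*i.


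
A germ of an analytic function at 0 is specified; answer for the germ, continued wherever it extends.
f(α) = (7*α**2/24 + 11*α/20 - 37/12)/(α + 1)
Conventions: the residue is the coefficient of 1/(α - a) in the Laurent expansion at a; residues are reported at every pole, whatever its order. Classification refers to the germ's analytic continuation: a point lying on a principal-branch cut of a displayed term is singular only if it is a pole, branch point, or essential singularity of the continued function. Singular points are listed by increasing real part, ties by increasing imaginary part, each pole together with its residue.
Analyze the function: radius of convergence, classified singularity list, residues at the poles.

Denominator factor (α + 1): pole of order 1 at -1, modulus 1.
The radius of convergence is the smallest modulus among the singular points: 1.
At the order-1 pole -1 set g(α) = (α - (-1))*f(α) = 7*α**2/24 + 11*α/20 - 37/12.
Simple pole: residue = g(a) at a = -1, which is -401/120.

Radius of convergence at 0: 1.
At -1: a pole of order 1; residue -401/120.


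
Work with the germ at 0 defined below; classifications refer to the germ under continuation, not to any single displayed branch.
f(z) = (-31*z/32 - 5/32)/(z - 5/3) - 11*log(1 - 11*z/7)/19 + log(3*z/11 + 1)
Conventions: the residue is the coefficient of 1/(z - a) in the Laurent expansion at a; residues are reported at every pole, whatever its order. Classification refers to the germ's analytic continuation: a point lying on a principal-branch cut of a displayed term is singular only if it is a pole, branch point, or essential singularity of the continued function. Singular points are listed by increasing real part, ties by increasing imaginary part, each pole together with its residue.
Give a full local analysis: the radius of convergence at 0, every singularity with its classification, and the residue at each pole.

Radius of convergence at 0: 7/11.
At -11/3: a logarithmic branch point.
At 7/11: a logarithmic branch point.
At 5/3: a pole of order 1; residue -85/48.

Denominator factor (z - 5/3): pole of order 1 at 5/3, modulus 5/3.
Branch term (1)*log(1 - z/(-11/3)): its argument vanishes at z = -11/3, a logarithmic branch point, modulus 11/3.
Branch term (-11/19)*log(1 - z/(7/11)): its argument vanishes at z = 7/11, a logarithmic branch point, modulus 7/11.
The radius of convergence is the smallest modulus among the singular points: 7/11.
The branch terms are analytic at 5/3 and contribute nothing to the residue; only the rational part matters.
At the order-1 pole 5/3 set g(z) = (z - (5/3))*(rational part) = -31*z/32 - 5/32.
Simple pole: residue = g(a) at a = 5/3, which is -85/48.
List the singular points by increasing real part (a conjugate pair: the negative imaginary part first).


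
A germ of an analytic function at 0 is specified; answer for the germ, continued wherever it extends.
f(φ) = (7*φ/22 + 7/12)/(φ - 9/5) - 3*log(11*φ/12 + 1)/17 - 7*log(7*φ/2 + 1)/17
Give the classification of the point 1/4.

The point is a regular point.

Denominator factors: φ - 9/5 = -31/20 at φ = 1/4 — none vanishes.
Branch term log(1 - φ/(-2/7)): argument at 1/4 is 15/8, nonzero, so 1/4 is not its branch point (a point on a principal cut is still regular for the continued germ).
Branch term log(1 - φ/(-12/11)): argument at 1/4 is 59/48, nonzero, so 1/4 is not its branch point (a point on a principal cut is still regular for the continued germ).
So the germ continues analytically to 1/4.


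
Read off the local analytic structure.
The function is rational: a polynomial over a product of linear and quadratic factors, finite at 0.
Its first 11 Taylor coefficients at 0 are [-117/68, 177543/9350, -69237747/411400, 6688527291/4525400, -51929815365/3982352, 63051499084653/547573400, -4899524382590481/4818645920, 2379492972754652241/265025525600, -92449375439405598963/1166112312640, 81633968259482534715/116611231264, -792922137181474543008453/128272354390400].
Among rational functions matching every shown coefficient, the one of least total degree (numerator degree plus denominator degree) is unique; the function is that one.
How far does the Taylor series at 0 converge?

No rational of total degree below 9 reproduces all 11 coefficients; solving the [1/8] Pade equations on them gives f(α) = (-12*α/25 - 39/34)/((α**2 + 9*α/11 + 1)**3*(α**2 + 6*α + 2/3)), whose expansion matches every shown term.
Denominator factor (α**2 + 6*α + 2/3): discriminant 100/3, real irrational roots -3 + (5/3)*sqrt(3) and -3 - (5/3)*sqrt(3); poles of order 1, moduli 3 - (5/3)*sqrt(3) and 3 + (5/3)*sqrt(3).
Denominator factor (α**2 + 9*α/11 + 1)^3: discriminant -403/121, complex-conjugate roots (-9/22) + ((1/22)*sqrt(403))*i and (-9/22) - ((1/22)*sqrt(403))*i; poles of order 3, moduli 1 and 1.
The radius of convergence is the smallest modulus among the singular points: 3 - (5/3)*sqrt(3).

The radius of convergence is 3 - (5/3)*sqrt(3).


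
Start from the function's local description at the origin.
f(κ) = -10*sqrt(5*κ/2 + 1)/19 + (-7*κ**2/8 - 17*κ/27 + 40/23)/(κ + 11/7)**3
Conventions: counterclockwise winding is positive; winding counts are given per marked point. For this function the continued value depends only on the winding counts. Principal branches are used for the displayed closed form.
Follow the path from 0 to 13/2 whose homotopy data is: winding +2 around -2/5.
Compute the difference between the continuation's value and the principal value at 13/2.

Continued minus principal equals 0.

The rational part is single-valued and drops out of the difference; each branch term changes only by its own monodromy.
(-10/19)*sqrt(1 - κ/(-2/5)): winding +2 is even, the square root returns to the same sheet, contribution 0.
Summing the contributions at κ = 13/2 gives 0.


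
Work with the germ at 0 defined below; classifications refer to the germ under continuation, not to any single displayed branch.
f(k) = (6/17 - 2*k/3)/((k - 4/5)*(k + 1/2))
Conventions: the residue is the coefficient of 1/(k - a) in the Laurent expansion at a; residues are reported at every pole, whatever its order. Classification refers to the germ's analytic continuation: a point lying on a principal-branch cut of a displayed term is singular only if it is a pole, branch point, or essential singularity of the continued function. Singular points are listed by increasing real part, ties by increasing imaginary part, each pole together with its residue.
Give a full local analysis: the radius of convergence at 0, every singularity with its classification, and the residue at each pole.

Radius of convergence at 0: 1/2.
At -1/2: a pole of order 1; residue -350/663.
At 4/5: a pole of order 1; residue -92/663.

Denominator factor (k - 4/5): pole of order 1 at 4/5, modulus 4/5.
Denominator factor (k + 1/2): pole of order 1 at -1/2, modulus 1/2.
The radius of convergence is the smallest modulus among the singular points: 1/2.
At the order-1 pole -1/2 set g(k) = (k - (-1/2))*f(k) = (6/17 - 2*k/3)/(k - 4/5).
Simple pole: residue = g(a) at a = -1/2, which is -350/663.
At the order-1 pole 4/5 set g(k) = (k - (4/5))*f(k) = (6/17 - 2*k/3)/(k + 1/2).
Simple pole: residue = g(a) at a = 4/5, which is -92/663.
List the singular points by increasing real part (a conjugate pair: the negative imaginary part first).


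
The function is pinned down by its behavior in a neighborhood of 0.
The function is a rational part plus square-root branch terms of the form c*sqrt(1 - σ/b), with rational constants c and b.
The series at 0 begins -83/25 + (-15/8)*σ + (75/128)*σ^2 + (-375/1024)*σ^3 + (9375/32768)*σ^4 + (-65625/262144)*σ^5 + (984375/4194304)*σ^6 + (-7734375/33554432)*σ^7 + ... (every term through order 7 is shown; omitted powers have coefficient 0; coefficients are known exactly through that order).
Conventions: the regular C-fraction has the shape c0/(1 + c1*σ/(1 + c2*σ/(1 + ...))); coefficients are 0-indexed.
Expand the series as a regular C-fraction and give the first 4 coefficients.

The regular C-fraction coefficients are [-83/25, -375/664, 1165/1328, 415/3728].

Taylor coefficients (read off): a_0 = -83/25, a_1 = -15/8, a_2 = 75/128, a_3 = -375/1024.
c0 = a_0 = -83/25. Peel one level at a time: if S = 1 + c*σ/S' with S'(0) = 1, then c is the σ-coefficient of S and S' = c*σ/(S - 1).
S_1 = c0/f = 1 + (-375/664)*σ + (436875/881792)*σ^2 + ...; c1 = -375/664.
S_2 = c1*σ/(S_1 - 1) = 1 + (1165/1328)*σ + (-25/256)*σ^2 + ...; c2 = 1165/1328.
S_3 = c2*σ/(S_2 - 1) = 1 + (415/3728)*σ + ...; c3 = 415/3728.
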